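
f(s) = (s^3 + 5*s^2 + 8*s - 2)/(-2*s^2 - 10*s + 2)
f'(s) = (4*s + 10)*(s^3 + 5*s^2 + 8*s - 2)/(-2*s^2 - 10*s + 2)^2 + (3*s^2 + 10*s + 8)/(-2*s^2 - 10*s + 2) = (-s^4 - 10*s^3 - 14*s^2 + 6*s - 2)/(2*(s^4 + 10*s^3 + 23*s^2 - 10*s + 1))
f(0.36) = -0.85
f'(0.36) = -1.24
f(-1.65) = -0.47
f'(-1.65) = -0.15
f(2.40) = -1.78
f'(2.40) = -0.43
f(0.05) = -1.06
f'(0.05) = -1.55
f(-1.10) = -0.57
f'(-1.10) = -0.24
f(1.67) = -1.48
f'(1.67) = -0.42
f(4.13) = -2.54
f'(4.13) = -0.45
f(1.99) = -1.61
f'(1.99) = -0.42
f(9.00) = -4.82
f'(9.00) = -0.48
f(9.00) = -4.82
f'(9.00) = -0.48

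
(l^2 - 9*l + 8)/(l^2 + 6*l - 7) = (l - 8)/(l + 7)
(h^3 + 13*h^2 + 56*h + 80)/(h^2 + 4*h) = h + 9 + 20/h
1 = 1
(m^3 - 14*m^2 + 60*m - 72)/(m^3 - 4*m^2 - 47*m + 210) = (m^2 - 8*m + 12)/(m^2 + 2*m - 35)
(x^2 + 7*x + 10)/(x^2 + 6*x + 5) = (x + 2)/(x + 1)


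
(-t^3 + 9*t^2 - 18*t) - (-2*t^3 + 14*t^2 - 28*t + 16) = t^3 - 5*t^2 + 10*t - 16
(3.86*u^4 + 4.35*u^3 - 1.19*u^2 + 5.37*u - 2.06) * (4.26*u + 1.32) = 16.4436*u^5 + 23.6262*u^4 + 0.6726*u^3 + 21.3054*u^2 - 1.6872*u - 2.7192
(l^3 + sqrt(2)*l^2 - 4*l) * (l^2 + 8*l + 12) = l^5 + sqrt(2)*l^4 + 8*l^4 + 8*l^3 + 8*sqrt(2)*l^3 - 32*l^2 + 12*sqrt(2)*l^2 - 48*l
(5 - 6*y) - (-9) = 14 - 6*y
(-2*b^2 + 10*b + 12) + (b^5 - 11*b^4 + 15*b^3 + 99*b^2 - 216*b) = b^5 - 11*b^4 + 15*b^3 + 97*b^2 - 206*b + 12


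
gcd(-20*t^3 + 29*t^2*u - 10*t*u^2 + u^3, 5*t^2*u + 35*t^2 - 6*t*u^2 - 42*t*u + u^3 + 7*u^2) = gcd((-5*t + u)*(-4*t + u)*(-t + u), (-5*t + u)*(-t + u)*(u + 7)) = 5*t^2 - 6*t*u + u^2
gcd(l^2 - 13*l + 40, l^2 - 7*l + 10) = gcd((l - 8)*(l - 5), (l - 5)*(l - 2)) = l - 5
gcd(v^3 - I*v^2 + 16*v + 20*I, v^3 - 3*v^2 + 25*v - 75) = v - 5*I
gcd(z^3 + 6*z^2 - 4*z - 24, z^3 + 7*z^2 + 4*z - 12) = z^2 + 8*z + 12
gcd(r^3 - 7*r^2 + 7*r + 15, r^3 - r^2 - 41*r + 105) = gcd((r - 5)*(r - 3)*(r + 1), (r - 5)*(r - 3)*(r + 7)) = r^2 - 8*r + 15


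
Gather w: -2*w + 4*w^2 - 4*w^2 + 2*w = 0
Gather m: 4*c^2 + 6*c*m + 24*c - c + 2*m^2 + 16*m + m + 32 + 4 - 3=4*c^2 + 23*c + 2*m^2 + m*(6*c + 17) + 33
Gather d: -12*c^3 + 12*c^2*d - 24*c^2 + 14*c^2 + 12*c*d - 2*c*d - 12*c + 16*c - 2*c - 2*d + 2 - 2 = -12*c^3 - 10*c^2 + 2*c + d*(12*c^2 + 10*c - 2)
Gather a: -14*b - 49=-14*b - 49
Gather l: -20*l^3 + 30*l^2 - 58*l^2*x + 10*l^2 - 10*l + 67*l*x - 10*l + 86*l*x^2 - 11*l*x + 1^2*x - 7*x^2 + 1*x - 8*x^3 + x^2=-20*l^3 + l^2*(40 - 58*x) + l*(86*x^2 + 56*x - 20) - 8*x^3 - 6*x^2 + 2*x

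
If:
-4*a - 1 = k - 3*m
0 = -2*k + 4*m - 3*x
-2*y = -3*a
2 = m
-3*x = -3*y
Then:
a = 4/7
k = 19/7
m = 2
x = 6/7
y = 6/7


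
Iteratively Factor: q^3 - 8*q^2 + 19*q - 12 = (q - 4)*(q^2 - 4*q + 3) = (q - 4)*(q - 3)*(q - 1)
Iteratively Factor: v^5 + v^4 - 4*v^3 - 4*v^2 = (v - 2)*(v^4 + 3*v^3 + 2*v^2) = v*(v - 2)*(v^3 + 3*v^2 + 2*v) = v^2*(v - 2)*(v^2 + 3*v + 2) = v^2*(v - 2)*(v + 1)*(v + 2)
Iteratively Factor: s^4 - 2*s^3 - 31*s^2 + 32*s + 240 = (s + 3)*(s^3 - 5*s^2 - 16*s + 80) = (s - 4)*(s + 3)*(s^2 - s - 20) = (s - 4)*(s + 3)*(s + 4)*(s - 5)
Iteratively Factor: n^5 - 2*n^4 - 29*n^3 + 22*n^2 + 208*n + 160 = (n - 5)*(n^4 + 3*n^3 - 14*n^2 - 48*n - 32) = (n - 5)*(n + 4)*(n^3 - n^2 - 10*n - 8) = (n - 5)*(n + 2)*(n + 4)*(n^2 - 3*n - 4) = (n - 5)*(n - 4)*(n + 2)*(n + 4)*(n + 1)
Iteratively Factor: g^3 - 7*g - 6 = (g + 2)*(g^2 - 2*g - 3) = (g - 3)*(g + 2)*(g + 1)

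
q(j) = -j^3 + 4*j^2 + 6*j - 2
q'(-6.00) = -150.00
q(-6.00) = 322.00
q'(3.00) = 3.00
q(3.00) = 25.00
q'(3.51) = -2.88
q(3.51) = 25.10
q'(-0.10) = 5.17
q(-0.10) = -2.56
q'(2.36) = 8.17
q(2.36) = 21.29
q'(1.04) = 11.08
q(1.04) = 7.44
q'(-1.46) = -12.07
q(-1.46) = 0.88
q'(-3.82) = -68.34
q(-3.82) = 89.19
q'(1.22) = 11.29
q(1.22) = 9.46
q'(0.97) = 10.94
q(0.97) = 6.67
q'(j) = -3*j^2 + 8*j + 6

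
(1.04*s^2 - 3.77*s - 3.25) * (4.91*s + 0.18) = 5.1064*s^3 - 18.3235*s^2 - 16.6361*s - 0.585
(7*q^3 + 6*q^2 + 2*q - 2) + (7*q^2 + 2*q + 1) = 7*q^3 + 13*q^2 + 4*q - 1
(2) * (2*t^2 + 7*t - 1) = 4*t^2 + 14*t - 2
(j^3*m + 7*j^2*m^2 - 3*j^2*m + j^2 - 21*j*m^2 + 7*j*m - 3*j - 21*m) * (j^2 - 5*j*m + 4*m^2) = j^5*m + 2*j^4*m^2 - 3*j^4*m + j^4 - 31*j^3*m^3 - 6*j^3*m^2 + 2*j^3*m - 3*j^3 + 28*j^2*m^4 + 93*j^2*m^3 - 31*j^2*m^2 - 6*j^2*m - 84*j*m^4 + 28*j*m^3 + 93*j*m^2 - 84*m^3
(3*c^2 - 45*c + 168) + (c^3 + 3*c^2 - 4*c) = c^3 + 6*c^2 - 49*c + 168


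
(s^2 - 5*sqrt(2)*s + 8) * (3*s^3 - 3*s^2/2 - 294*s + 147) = 3*s^5 - 15*sqrt(2)*s^4 - 3*s^4/2 - 270*s^3 + 15*sqrt(2)*s^3/2 + 135*s^2 + 1470*sqrt(2)*s^2 - 2352*s - 735*sqrt(2)*s + 1176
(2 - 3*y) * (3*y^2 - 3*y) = -9*y^3 + 15*y^2 - 6*y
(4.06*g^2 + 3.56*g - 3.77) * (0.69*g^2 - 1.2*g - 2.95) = 2.8014*g^4 - 2.4156*g^3 - 18.8503*g^2 - 5.978*g + 11.1215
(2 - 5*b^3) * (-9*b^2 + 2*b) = 45*b^5 - 10*b^4 - 18*b^2 + 4*b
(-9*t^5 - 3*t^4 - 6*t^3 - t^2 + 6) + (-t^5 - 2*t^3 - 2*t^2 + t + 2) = -10*t^5 - 3*t^4 - 8*t^3 - 3*t^2 + t + 8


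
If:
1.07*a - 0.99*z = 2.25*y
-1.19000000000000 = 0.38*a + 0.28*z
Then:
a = -0.736842105263158*z - 3.13157894736842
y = -0.790409356725146*z - 1.48923976608187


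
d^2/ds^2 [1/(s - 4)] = 2/(s - 4)^3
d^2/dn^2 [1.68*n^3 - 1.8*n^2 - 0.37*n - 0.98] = 10.08*n - 3.6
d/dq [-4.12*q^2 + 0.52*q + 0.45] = 0.52 - 8.24*q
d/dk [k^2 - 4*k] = 2*k - 4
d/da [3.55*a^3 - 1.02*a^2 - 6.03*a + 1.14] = 10.65*a^2 - 2.04*a - 6.03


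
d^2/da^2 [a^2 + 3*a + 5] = 2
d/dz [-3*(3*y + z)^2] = -18*y - 6*z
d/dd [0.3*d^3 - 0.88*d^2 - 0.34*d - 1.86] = 0.9*d^2 - 1.76*d - 0.34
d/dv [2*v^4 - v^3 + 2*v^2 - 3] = v*(8*v^2 - 3*v + 4)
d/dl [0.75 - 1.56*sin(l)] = -1.56*cos(l)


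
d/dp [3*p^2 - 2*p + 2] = 6*p - 2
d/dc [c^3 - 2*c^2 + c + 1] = 3*c^2 - 4*c + 1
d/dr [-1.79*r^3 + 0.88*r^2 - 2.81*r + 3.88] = -5.37*r^2 + 1.76*r - 2.81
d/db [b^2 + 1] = 2*b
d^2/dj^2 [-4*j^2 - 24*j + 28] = -8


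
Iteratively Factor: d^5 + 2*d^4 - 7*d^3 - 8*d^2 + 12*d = (d - 1)*(d^4 + 3*d^3 - 4*d^2 - 12*d) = d*(d - 1)*(d^3 + 3*d^2 - 4*d - 12) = d*(d - 1)*(d + 3)*(d^2 - 4) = d*(d - 2)*(d - 1)*(d + 3)*(d + 2)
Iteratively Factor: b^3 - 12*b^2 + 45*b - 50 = (b - 5)*(b^2 - 7*b + 10) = (b - 5)^2*(b - 2)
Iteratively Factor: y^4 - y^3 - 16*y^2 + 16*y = (y - 4)*(y^3 + 3*y^2 - 4*y) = (y - 4)*(y + 4)*(y^2 - y) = (y - 4)*(y - 1)*(y + 4)*(y)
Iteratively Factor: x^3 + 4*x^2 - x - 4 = (x + 1)*(x^2 + 3*x - 4) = (x - 1)*(x + 1)*(x + 4)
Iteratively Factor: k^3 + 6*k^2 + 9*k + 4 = (k + 1)*(k^2 + 5*k + 4) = (k + 1)*(k + 4)*(k + 1)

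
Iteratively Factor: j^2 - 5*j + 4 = (j - 1)*(j - 4)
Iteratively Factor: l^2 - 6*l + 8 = (l - 2)*(l - 4)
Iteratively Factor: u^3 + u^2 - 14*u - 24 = (u + 3)*(u^2 - 2*u - 8) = (u - 4)*(u + 3)*(u + 2)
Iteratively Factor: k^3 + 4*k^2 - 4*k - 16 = (k + 2)*(k^2 + 2*k - 8) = (k - 2)*(k + 2)*(k + 4)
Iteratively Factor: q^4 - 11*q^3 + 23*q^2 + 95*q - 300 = (q - 5)*(q^3 - 6*q^2 - 7*q + 60) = (q - 5)*(q + 3)*(q^2 - 9*q + 20) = (q - 5)^2*(q + 3)*(q - 4)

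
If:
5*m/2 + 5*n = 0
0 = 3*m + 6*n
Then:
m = -2*n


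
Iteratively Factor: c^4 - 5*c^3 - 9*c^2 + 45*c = (c)*(c^3 - 5*c^2 - 9*c + 45) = c*(c - 3)*(c^2 - 2*c - 15) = c*(c - 5)*(c - 3)*(c + 3)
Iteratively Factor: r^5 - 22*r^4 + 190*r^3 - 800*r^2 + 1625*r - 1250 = (r - 5)*(r^4 - 17*r^3 + 105*r^2 - 275*r + 250) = (r - 5)^2*(r^3 - 12*r^2 + 45*r - 50) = (r - 5)^2*(r - 2)*(r^2 - 10*r + 25) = (r - 5)^3*(r - 2)*(r - 5)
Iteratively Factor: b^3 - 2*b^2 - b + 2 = (b - 2)*(b^2 - 1) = (b - 2)*(b + 1)*(b - 1)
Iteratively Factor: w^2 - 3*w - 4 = (w - 4)*(w + 1)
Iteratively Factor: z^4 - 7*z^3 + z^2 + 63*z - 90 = (z + 3)*(z^3 - 10*z^2 + 31*z - 30) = (z - 2)*(z + 3)*(z^2 - 8*z + 15) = (z - 3)*(z - 2)*(z + 3)*(z - 5)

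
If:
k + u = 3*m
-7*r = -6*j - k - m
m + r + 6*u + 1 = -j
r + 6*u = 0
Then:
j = 2 - 41*u/2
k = 121*u/2 - 9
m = 41*u/2 - 3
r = -6*u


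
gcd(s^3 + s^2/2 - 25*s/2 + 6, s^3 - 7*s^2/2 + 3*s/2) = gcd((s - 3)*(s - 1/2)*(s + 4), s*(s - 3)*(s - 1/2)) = s^2 - 7*s/2 + 3/2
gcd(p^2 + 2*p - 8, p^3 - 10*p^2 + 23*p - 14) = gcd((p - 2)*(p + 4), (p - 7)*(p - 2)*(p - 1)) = p - 2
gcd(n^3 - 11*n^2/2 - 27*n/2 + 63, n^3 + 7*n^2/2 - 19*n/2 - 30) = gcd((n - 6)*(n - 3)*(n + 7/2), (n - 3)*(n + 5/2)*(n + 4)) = n - 3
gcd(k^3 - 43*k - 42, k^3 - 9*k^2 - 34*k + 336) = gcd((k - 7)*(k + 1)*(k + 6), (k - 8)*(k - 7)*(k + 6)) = k^2 - k - 42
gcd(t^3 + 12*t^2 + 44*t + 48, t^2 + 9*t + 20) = t + 4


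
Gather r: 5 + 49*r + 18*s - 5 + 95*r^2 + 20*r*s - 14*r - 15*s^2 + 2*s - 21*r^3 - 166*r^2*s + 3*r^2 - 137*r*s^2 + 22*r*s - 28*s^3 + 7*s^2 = -21*r^3 + r^2*(98 - 166*s) + r*(-137*s^2 + 42*s + 35) - 28*s^3 - 8*s^2 + 20*s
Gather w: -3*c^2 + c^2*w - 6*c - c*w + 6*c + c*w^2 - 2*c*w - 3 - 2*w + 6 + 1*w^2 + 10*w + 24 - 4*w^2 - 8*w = -3*c^2 + w^2*(c - 3) + w*(c^2 - 3*c) + 27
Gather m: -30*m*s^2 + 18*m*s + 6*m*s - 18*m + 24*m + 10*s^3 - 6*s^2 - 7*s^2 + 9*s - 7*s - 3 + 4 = m*(-30*s^2 + 24*s + 6) + 10*s^3 - 13*s^2 + 2*s + 1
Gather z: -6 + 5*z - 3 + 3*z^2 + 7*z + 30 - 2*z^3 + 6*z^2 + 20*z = -2*z^3 + 9*z^2 + 32*z + 21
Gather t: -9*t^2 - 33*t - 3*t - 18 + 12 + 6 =-9*t^2 - 36*t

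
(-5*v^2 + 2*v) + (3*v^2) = -2*v^2 + 2*v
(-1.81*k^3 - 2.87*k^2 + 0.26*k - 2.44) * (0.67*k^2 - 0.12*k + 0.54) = -1.2127*k^5 - 1.7057*k^4 - 0.4588*k^3 - 3.2158*k^2 + 0.4332*k - 1.3176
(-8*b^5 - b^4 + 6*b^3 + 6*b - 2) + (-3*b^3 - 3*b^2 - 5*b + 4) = -8*b^5 - b^4 + 3*b^3 - 3*b^2 + b + 2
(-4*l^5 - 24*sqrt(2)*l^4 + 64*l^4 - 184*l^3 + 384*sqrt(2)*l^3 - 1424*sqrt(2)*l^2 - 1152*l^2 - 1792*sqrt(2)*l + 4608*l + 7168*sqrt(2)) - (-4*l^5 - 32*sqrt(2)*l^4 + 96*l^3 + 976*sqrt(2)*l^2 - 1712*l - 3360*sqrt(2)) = 8*sqrt(2)*l^4 + 64*l^4 - 280*l^3 + 384*sqrt(2)*l^3 - 2400*sqrt(2)*l^2 - 1152*l^2 - 1792*sqrt(2)*l + 6320*l + 10528*sqrt(2)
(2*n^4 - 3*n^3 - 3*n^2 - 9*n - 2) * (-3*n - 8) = -6*n^5 - 7*n^4 + 33*n^3 + 51*n^2 + 78*n + 16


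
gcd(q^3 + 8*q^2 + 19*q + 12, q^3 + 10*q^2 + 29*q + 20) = q^2 + 5*q + 4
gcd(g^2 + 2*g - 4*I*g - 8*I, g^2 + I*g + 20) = g - 4*I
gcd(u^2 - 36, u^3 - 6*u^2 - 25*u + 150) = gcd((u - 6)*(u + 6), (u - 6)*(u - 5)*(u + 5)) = u - 6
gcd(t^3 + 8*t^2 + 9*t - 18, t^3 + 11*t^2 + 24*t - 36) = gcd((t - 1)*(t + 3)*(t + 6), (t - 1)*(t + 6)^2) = t^2 + 5*t - 6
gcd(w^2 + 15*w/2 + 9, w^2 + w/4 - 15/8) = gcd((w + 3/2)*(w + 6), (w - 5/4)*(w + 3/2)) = w + 3/2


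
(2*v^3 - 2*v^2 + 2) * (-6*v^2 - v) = -12*v^5 + 10*v^4 + 2*v^3 - 12*v^2 - 2*v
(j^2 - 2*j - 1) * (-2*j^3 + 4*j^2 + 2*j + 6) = -2*j^5 + 8*j^4 - 4*j^3 - 2*j^2 - 14*j - 6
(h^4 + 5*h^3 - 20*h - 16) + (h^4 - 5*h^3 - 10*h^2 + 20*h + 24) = 2*h^4 - 10*h^2 + 8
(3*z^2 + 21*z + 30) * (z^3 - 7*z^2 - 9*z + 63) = 3*z^5 - 144*z^3 - 210*z^2 + 1053*z + 1890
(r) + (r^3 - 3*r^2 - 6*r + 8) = r^3 - 3*r^2 - 5*r + 8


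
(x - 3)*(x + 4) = x^2 + x - 12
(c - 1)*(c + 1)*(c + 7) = c^3 + 7*c^2 - c - 7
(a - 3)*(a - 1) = a^2 - 4*a + 3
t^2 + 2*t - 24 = (t - 4)*(t + 6)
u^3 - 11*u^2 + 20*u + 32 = (u - 8)*(u - 4)*(u + 1)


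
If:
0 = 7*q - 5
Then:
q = 5/7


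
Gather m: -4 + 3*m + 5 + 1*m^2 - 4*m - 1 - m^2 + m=0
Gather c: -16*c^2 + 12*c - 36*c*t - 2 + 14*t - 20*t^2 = -16*c^2 + c*(12 - 36*t) - 20*t^2 + 14*t - 2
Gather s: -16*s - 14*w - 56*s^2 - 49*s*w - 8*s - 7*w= -56*s^2 + s*(-49*w - 24) - 21*w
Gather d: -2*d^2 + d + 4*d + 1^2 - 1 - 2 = -2*d^2 + 5*d - 2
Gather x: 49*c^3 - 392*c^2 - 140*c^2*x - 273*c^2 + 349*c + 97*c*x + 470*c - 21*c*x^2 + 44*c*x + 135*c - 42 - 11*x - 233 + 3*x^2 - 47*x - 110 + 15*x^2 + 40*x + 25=49*c^3 - 665*c^2 + 954*c + x^2*(18 - 21*c) + x*(-140*c^2 + 141*c - 18) - 360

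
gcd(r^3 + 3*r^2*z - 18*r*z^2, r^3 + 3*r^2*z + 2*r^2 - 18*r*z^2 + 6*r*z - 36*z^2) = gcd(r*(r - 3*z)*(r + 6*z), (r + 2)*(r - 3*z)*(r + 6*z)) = -r^2 - 3*r*z + 18*z^2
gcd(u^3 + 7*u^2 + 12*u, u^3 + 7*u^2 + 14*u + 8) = u + 4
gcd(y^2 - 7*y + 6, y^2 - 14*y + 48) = y - 6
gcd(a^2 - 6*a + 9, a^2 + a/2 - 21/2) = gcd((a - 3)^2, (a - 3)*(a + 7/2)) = a - 3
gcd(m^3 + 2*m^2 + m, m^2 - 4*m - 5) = m + 1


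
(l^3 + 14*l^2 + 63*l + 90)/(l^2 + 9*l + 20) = (l^2 + 9*l + 18)/(l + 4)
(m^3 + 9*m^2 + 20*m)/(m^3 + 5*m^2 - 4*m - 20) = m*(m + 4)/(m^2 - 4)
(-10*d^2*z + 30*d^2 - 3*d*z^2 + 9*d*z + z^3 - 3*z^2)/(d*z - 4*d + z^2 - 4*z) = (-10*d^2*z + 30*d^2 - 3*d*z^2 + 9*d*z + z^3 - 3*z^2)/(d*z - 4*d + z^2 - 4*z)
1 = 1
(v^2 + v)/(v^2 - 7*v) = (v + 1)/(v - 7)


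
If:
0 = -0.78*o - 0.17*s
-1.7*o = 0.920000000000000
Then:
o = -0.54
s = 2.48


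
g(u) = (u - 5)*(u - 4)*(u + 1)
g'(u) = (u - 5)*(u - 4) + (u - 5)*(u + 1) + (u - 4)*(u + 1)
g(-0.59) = 10.52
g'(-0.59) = 21.48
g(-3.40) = -149.18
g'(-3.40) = 100.08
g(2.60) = 12.10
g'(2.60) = -10.32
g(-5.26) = -404.73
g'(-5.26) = 178.16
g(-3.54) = -163.55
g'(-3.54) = 105.23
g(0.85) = 24.18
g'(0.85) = -0.43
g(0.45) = 23.42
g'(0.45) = 4.41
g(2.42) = 13.94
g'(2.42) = -10.15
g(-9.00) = -1456.00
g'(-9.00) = 398.00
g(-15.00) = -5320.00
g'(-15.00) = 926.00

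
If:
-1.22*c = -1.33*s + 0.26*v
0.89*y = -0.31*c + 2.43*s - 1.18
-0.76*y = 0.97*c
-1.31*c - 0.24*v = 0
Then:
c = 2.55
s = -0.38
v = -13.94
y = -3.26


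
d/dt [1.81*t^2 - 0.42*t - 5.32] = 3.62*t - 0.42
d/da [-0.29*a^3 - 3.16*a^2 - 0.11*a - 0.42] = -0.87*a^2 - 6.32*a - 0.11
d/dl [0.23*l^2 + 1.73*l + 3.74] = 0.46*l + 1.73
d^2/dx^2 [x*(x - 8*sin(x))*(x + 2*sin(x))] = 6*x^2*sin(x) - 24*x*cos(x) - 32*x*cos(2*x) + 6*x - 12*sin(x) - 32*sin(2*x)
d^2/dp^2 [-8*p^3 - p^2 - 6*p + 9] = -48*p - 2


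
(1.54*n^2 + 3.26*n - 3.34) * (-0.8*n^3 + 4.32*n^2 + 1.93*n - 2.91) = -1.232*n^5 + 4.0448*n^4 + 19.7274*n^3 - 12.6184*n^2 - 15.9328*n + 9.7194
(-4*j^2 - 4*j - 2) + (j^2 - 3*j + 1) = -3*j^2 - 7*j - 1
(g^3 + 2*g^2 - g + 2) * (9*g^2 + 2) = 9*g^5 + 18*g^4 - 7*g^3 + 22*g^2 - 2*g + 4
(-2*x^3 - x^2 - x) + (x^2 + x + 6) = 6 - 2*x^3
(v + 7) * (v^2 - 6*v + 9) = v^3 + v^2 - 33*v + 63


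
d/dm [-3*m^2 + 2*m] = 2 - 6*m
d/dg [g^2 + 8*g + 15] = 2*g + 8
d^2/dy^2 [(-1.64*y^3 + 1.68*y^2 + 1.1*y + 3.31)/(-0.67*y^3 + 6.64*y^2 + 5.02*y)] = (8.88178419700125e-16*y^7 + 13.08376*y^6 + 30.1331159999997*y^5 - 22.3713*y^4 + 325.867368*y^3 - 808.822332*y^2 - 661.989408*y - 166.826648)/(y^3*(0.300763*y^6 - 8.942088*y^5 + 81.859662*y^4 - 158.757088*y^3 - 613.336572*y^2 - 501.991968*y - 126.506008))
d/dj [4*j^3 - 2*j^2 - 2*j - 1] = 12*j^2 - 4*j - 2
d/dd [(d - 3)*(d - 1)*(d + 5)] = 3*d^2 + 2*d - 17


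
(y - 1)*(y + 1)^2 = y^3 + y^2 - y - 1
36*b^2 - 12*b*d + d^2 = (-6*b + d)^2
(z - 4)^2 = z^2 - 8*z + 16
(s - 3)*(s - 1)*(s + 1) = s^3 - 3*s^2 - s + 3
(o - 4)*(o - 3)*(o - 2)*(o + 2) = o^4 - 7*o^3 + 8*o^2 + 28*o - 48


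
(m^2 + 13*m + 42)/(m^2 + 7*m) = (m + 6)/m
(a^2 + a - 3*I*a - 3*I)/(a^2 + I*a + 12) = (a + 1)/(a + 4*I)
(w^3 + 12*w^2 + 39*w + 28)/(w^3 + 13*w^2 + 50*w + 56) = (w + 1)/(w + 2)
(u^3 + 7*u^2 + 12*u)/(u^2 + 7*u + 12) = u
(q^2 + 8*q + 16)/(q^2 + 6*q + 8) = (q + 4)/(q + 2)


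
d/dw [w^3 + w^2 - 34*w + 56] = 3*w^2 + 2*w - 34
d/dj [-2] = 0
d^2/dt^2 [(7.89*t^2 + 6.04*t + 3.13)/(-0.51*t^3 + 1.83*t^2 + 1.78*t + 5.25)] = (-4.104378*t^6 - 9.42602400000001*t^5 - 18.921816*t^4 - 249.03615*t^3 + 214.909992*t^2 + 236.718378*t - 281.739884)/(0.132651*t^9 - 1.427949*t^8 + 3.734883*t^7 - 0.257418*t^6 + 16.363476*t^5 - 41.543991*t^4 - 66.077227*t^3 - 201.220425*t^2 - 147.18375*t - 144.703125)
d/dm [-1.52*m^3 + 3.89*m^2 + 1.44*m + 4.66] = -4.56*m^2 + 7.78*m + 1.44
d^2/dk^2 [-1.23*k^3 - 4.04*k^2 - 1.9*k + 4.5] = -7.38*k - 8.08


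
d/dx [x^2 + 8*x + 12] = 2*x + 8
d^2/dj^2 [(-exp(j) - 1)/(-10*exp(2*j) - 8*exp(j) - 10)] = (25*exp(4*j) + 80*exp(3*j) - 90*exp(2*j) - 104*exp(j) + 5)*exp(j)/(2*(125*exp(6*j) + 300*exp(5*j) + 615*exp(4*j) + 664*exp(3*j) + 615*exp(2*j) + 300*exp(j) + 125))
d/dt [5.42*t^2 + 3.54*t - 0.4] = 10.84*t + 3.54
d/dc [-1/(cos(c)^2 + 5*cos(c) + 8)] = -(2*cos(c) + 5)*sin(c)/(cos(c)^2 + 5*cos(c) + 8)^2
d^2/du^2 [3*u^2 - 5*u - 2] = 6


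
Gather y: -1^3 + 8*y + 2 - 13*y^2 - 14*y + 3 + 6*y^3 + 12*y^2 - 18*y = 6*y^3 - y^2 - 24*y + 4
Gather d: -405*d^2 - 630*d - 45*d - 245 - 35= -405*d^2 - 675*d - 280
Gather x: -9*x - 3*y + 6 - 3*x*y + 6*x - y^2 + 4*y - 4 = x*(-3*y - 3) - y^2 + y + 2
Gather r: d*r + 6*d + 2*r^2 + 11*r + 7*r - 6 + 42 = 6*d + 2*r^2 + r*(d + 18) + 36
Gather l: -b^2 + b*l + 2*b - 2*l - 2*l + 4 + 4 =-b^2 + 2*b + l*(b - 4) + 8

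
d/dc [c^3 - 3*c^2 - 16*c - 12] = 3*c^2 - 6*c - 16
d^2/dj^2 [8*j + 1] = 0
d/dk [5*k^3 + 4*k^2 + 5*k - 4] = 15*k^2 + 8*k + 5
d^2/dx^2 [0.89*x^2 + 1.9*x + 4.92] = 1.78000000000000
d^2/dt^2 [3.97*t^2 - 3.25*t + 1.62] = 7.94000000000000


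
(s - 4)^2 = s^2 - 8*s + 16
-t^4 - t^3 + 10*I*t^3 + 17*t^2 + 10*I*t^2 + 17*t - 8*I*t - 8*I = (t - 8*I)*(t - I)*(I*t + 1)*(I*t + I)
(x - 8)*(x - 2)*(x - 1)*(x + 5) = x^4 - 6*x^3 - 29*x^2 + 114*x - 80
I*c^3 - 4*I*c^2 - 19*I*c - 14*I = (c - 7)*(c + 2)*(I*c + I)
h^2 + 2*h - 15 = (h - 3)*(h + 5)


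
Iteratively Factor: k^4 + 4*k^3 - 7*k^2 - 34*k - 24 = (k + 4)*(k^3 - 7*k - 6) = (k + 1)*(k + 4)*(k^2 - k - 6) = (k - 3)*(k + 1)*(k + 4)*(k + 2)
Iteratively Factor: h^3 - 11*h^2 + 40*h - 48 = (h - 4)*(h^2 - 7*h + 12) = (h - 4)^2*(h - 3)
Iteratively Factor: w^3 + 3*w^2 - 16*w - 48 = (w + 3)*(w^2 - 16) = (w - 4)*(w + 3)*(w + 4)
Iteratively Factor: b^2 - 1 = (b - 1)*(b + 1)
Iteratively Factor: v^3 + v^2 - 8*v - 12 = (v - 3)*(v^2 + 4*v + 4) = (v - 3)*(v + 2)*(v + 2)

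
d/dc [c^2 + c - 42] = 2*c + 1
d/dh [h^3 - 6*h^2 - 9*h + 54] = 3*h^2 - 12*h - 9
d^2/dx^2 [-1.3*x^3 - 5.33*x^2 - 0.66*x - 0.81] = -7.8*x - 10.66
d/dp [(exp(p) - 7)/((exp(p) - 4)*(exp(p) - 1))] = (-exp(2*p) + 14*exp(p) - 31)*exp(p)/(exp(4*p) - 10*exp(3*p) + 33*exp(2*p) - 40*exp(p) + 16)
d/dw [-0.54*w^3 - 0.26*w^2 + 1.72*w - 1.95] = -1.62*w^2 - 0.52*w + 1.72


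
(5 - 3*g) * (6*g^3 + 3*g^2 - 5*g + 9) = -18*g^4 + 21*g^3 + 30*g^2 - 52*g + 45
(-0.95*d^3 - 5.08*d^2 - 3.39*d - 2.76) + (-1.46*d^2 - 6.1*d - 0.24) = -0.95*d^3 - 6.54*d^2 - 9.49*d - 3.0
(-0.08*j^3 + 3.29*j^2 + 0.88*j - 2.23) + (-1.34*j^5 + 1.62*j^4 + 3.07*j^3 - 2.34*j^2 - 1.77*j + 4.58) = -1.34*j^5 + 1.62*j^4 + 2.99*j^3 + 0.95*j^2 - 0.89*j + 2.35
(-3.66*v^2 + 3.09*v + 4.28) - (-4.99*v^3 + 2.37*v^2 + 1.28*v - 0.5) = 4.99*v^3 - 6.03*v^2 + 1.81*v + 4.78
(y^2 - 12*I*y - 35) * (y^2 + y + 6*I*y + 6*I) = y^4 + y^3 - 6*I*y^3 + 37*y^2 - 6*I*y^2 + 37*y - 210*I*y - 210*I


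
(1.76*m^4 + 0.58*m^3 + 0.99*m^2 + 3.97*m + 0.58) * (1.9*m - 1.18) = 3.344*m^5 - 0.9748*m^4 + 1.1966*m^3 + 6.3748*m^2 - 3.5826*m - 0.6844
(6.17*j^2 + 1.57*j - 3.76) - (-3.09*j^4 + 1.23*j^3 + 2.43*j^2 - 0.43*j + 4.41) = 3.09*j^4 - 1.23*j^3 + 3.74*j^2 + 2.0*j - 8.17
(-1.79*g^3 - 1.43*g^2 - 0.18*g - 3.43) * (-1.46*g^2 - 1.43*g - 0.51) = 2.6134*g^5 + 4.6475*g^4 + 3.2206*g^3 + 5.9945*g^2 + 4.9967*g + 1.7493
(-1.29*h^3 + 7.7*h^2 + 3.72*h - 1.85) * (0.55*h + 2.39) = -0.7095*h^4 + 1.1519*h^3 + 20.449*h^2 + 7.8733*h - 4.4215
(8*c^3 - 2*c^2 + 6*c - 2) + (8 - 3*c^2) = 8*c^3 - 5*c^2 + 6*c + 6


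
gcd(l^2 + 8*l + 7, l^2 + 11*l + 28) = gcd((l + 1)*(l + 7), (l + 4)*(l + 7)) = l + 7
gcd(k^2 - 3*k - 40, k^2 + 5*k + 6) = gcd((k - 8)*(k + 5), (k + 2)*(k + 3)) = 1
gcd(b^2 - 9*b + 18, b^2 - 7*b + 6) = b - 6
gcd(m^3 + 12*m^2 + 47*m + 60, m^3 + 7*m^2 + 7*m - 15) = m^2 + 8*m + 15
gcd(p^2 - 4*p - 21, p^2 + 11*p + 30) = 1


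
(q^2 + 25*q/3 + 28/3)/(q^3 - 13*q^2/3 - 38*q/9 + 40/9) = 3*(q + 7)/(3*q^2 - 17*q + 10)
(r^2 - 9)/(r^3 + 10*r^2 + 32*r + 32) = (r^2 - 9)/(r^3 + 10*r^2 + 32*r + 32)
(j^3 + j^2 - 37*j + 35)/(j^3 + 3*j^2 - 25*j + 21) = (j - 5)/(j - 3)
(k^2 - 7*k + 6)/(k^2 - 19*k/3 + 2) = 3*(k - 1)/(3*k - 1)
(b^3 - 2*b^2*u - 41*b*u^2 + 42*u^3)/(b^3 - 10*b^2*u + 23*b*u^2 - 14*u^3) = (-b - 6*u)/(-b + 2*u)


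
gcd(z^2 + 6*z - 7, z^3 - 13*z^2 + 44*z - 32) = z - 1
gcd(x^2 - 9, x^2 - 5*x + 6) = x - 3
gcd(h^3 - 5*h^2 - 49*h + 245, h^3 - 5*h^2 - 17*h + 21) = h - 7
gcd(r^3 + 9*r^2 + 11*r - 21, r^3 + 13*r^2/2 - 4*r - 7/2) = r^2 + 6*r - 7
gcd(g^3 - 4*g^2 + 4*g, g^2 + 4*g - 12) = g - 2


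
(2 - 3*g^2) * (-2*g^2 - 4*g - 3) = 6*g^4 + 12*g^3 + 5*g^2 - 8*g - 6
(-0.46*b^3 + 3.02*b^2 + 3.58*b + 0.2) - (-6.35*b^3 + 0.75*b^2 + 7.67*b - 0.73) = 5.89*b^3 + 2.27*b^2 - 4.09*b + 0.93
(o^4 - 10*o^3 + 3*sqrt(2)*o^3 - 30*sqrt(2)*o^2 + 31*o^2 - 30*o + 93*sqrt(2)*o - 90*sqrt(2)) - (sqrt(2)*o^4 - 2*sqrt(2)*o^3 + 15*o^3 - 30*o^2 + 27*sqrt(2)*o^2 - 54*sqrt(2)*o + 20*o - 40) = -sqrt(2)*o^4 + o^4 - 25*o^3 + 5*sqrt(2)*o^3 - 57*sqrt(2)*o^2 + 61*o^2 - 50*o + 147*sqrt(2)*o - 90*sqrt(2) + 40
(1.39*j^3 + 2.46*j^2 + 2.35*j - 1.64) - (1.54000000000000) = 1.39*j^3 + 2.46*j^2 + 2.35*j - 3.18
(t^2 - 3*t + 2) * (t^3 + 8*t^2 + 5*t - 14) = t^5 + 5*t^4 - 17*t^3 - 13*t^2 + 52*t - 28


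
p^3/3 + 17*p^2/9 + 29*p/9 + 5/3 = (p/3 + 1/3)*(p + 5/3)*(p + 3)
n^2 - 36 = (n - 6)*(n + 6)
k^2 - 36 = (k - 6)*(k + 6)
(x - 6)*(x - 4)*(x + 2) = x^3 - 8*x^2 + 4*x + 48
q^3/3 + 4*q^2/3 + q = q*(q/3 + 1)*(q + 1)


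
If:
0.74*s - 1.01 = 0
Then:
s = 1.36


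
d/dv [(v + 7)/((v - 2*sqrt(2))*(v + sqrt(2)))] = (-v^2 - 14*v - 4 + 7*sqrt(2))/(v^4 - 2*sqrt(2)*v^3 - 6*v^2 + 8*sqrt(2)*v + 16)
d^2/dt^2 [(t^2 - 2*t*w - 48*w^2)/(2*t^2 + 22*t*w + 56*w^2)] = w*(-13*t^3 - 228*t^2*w - 1416*t*w^2 - 3064*w^3)/(t^6 + 33*t^5*w + 447*t^4*w^2 + 3179*t^3*w^3 + 12516*t^2*w^4 + 25872*t*w^5 + 21952*w^6)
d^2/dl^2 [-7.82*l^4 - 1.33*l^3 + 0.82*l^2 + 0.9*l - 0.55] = -93.84*l^2 - 7.98*l + 1.64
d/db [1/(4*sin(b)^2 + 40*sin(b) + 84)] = -(sin(b) + 5)*cos(b)/(2*(sin(b)^2 + 10*sin(b) + 21)^2)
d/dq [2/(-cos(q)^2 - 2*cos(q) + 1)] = -4*(cos(q) + 1)*sin(q)/(sin(q)^2 - 2*cos(q))^2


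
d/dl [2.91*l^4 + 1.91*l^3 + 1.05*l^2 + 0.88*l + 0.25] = 11.64*l^3 + 5.73*l^2 + 2.1*l + 0.88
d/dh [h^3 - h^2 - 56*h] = 3*h^2 - 2*h - 56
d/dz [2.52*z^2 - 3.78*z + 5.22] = 5.04*z - 3.78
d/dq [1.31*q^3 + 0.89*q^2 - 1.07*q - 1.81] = 3.93*q^2 + 1.78*q - 1.07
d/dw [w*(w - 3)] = 2*w - 3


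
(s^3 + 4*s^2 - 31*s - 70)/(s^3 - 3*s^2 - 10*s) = (s + 7)/s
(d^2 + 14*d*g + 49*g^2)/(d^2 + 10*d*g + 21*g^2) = (d + 7*g)/(d + 3*g)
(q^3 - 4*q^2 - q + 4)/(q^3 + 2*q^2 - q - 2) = (q - 4)/(q + 2)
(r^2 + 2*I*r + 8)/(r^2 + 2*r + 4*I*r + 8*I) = (r - 2*I)/(r + 2)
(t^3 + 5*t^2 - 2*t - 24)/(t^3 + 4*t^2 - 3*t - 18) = (t + 4)/(t + 3)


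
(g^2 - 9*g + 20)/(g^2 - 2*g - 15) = (g - 4)/(g + 3)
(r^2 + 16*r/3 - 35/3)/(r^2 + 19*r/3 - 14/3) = (3*r - 5)/(3*r - 2)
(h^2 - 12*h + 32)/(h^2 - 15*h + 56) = (h - 4)/(h - 7)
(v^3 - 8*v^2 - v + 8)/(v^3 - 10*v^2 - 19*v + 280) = (v^2 - 1)/(v^2 - 2*v - 35)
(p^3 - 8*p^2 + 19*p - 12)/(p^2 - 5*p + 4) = p - 3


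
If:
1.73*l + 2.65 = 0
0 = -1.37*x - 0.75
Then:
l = -1.53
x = -0.55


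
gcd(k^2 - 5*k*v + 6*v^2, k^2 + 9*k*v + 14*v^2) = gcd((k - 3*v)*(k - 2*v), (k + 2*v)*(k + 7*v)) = 1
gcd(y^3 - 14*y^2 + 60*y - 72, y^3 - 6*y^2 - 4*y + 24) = y^2 - 8*y + 12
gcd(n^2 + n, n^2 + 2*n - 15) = 1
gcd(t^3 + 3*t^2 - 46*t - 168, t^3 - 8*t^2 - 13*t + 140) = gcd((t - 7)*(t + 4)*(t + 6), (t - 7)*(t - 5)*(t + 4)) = t^2 - 3*t - 28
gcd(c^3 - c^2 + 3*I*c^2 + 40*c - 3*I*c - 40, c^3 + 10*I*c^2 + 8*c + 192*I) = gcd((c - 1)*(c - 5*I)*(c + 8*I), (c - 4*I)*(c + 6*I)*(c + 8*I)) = c + 8*I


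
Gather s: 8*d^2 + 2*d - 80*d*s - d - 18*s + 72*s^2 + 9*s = 8*d^2 + d + 72*s^2 + s*(-80*d - 9)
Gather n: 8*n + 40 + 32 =8*n + 72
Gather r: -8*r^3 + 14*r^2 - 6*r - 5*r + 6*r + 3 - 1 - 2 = -8*r^3 + 14*r^2 - 5*r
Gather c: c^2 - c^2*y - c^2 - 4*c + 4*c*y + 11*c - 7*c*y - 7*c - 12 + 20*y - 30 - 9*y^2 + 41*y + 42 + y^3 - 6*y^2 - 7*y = -c^2*y - 3*c*y + y^3 - 15*y^2 + 54*y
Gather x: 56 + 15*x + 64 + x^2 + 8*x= x^2 + 23*x + 120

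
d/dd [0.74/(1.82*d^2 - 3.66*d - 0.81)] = (2.7084 - 2.6936*d)/(-1.82*d^2 + 3.66*d + 0.81)^2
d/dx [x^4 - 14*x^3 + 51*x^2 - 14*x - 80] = 4*x^3 - 42*x^2 + 102*x - 14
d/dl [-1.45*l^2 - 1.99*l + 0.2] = -2.9*l - 1.99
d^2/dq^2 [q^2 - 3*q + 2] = 2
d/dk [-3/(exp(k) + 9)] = 3*exp(k)/(exp(k) + 9)^2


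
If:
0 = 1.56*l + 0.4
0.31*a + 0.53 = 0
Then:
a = -1.71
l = -0.26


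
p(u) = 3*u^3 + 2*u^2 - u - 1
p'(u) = 9*u^2 + 4*u - 1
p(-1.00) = -1.00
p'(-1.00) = 4.00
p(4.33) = 275.72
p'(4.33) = 185.06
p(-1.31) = -3.00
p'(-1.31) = 9.20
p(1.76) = 19.79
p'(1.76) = 33.92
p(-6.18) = -626.52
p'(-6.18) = 318.01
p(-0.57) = -0.34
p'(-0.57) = -0.36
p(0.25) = -1.08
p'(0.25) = 0.56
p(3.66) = 169.21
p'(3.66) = 134.20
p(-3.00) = -61.00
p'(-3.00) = 68.00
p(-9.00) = -2017.00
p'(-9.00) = 692.00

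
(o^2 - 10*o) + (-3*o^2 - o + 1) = -2*o^2 - 11*o + 1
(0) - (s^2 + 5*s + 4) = -s^2 - 5*s - 4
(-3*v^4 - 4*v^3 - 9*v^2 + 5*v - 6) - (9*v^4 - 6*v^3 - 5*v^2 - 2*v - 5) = -12*v^4 + 2*v^3 - 4*v^2 + 7*v - 1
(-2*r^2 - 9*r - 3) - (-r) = -2*r^2 - 8*r - 3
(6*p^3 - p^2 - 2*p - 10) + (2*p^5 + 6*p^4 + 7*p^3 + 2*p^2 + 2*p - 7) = 2*p^5 + 6*p^4 + 13*p^3 + p^2 - 17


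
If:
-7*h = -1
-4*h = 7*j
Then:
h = 1/7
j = -4/49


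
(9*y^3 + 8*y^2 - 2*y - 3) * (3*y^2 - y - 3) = 27*y^5 + 15*y^4 - 41*y^3 - 31*y^2 + 9*y + 9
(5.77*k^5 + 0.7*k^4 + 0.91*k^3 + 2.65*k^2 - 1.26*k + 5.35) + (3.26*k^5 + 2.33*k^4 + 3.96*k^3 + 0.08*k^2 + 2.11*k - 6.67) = 9.03*k^5 + 3.03*k^4 + 4.87*k^3 + 2.73*k^2 + 0.85*k - 1.32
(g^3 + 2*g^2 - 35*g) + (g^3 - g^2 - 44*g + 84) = 2*g^3 + g^2 - 79*g + 84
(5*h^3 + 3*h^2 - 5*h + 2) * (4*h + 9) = 20*h^4 + 57*h^3 + 7*h^2 - 37*h + 18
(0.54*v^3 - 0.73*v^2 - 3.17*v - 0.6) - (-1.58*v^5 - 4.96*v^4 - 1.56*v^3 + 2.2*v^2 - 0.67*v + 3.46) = 1.58*v^5 + 4.96*v^4 + 2.1*v^3 - 2.93*v^2 - 2.5*v - 4.06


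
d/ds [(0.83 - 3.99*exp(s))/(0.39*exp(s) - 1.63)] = 6.18*exp(s)/(0.39*exp(s) - 1.63)^2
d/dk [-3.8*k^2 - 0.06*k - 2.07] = -7.6*k - 0.06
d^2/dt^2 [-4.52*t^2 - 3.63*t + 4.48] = -9.04000000000000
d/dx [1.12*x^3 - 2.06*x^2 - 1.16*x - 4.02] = 3.36*x^2 - 4.12*x - 1.16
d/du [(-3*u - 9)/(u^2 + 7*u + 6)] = 3*(u^2 + 6*u + 15)/(u^4 + 14*u^3 + 61*u^2 + 84*u + 36)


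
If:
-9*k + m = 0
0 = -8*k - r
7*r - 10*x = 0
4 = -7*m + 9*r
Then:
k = -4/135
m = -4/15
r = 32/135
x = 112/675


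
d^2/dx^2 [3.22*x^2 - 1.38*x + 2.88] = 6.44000000000000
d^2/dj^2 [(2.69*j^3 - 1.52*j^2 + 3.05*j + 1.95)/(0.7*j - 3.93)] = (2.6362*j^3 - 44.40114*j^2 + 249.280686*j - 28.260396)/(0.343*j^3 - 5.7771*j^2 + 32.43429*j - 60.698457)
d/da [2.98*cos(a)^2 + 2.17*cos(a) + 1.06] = -(5.96*cos(a) + 2.17)*sin(a)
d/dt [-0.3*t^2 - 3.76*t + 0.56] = -0.6*t - 3.76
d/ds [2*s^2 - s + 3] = 4*s - 1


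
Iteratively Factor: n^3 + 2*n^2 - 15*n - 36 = (n + 3)*(n^2 - n - 12) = (n + 3)^2*(n - 4)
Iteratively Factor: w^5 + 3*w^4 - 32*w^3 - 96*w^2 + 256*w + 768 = (w + 4)*(w^4 - w^3 - 28*w^2 + 16*w + 192) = (w - 4)*(w + 4)*(w^3 + 3*w^2 - 16*w - 48) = (w - 4)^2*(w + 4)*(w^2 + 7*w + 12) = (w - 4)^2*(w + 3)*(w + 4)*(w + 4)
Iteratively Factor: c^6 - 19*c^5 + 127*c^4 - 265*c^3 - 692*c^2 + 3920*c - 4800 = (c - 5)*(c^5 - 14*c^4 + 57*c^3 + 20*c^2 - 592*c + 960) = (c - 5)*(c + 3)*(c^4 - 17*c^3 + 108*c^2 - 304*c + 320) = (c - 5)*(c - 4)*(c + 3)*(c^3 - 13*c^2 + 56*c - 80) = (c - 5)*(c - 4)^2*(c + 3)*(c^2 - 9*c + 20) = (c - 5)^2*(c - 4)^2*(c + 3)*(c - 4)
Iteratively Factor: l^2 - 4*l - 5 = (l + 1)*(l - 5)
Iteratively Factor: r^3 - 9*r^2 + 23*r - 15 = (r - 3)*(r^2 - 6*r + 5) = (r - 5)*(r - 3)*(r - 1)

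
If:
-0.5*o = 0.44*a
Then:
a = -1.13636363636364*o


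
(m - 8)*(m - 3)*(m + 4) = m^3 - 7*m^2 - 20*m + 96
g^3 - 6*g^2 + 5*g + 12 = (g - 4)*(g - 3)*(g + 1)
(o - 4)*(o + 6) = o^2 + 2*o - 24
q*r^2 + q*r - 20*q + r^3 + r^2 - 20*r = (q + r)*(r - 4)*(r + 5)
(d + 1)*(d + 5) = d^2 + 6*d + 5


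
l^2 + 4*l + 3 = (l + 1)*(l + 3)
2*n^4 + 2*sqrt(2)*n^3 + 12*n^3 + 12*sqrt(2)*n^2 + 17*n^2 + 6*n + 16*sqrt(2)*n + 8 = (n + 2)*(n + 4)*(sqrt(2)*n + 1)^2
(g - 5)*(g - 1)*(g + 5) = g^3 - g^2 - 25*g + 25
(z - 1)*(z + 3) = z^2 + 2*z - 3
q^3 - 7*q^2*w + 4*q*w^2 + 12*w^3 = (q - 6*w)*(q - 2*w)*(q + w)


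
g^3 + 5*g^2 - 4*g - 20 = (g - 2)*(g + 2)*(g + 5)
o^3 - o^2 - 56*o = o*(o - 8)*(o + 7)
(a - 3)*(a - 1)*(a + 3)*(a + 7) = a^4 + 6*a^3 - 16*a^2 - 54*a + 63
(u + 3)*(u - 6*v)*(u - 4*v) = u^3 - 10*u^2*v + 3*u^2 + 24*u*v^2 - 30*u*v + 72*v^2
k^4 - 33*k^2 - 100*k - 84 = (k - 7)*(k + 2)^2*(k + 3)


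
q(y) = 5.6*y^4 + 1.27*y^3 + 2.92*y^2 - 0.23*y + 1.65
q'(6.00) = 5010.37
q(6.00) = 7637.31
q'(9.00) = 16690.54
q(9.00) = 37903.53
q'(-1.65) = -100.12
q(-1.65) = 45.78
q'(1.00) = 31.82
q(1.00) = 11.21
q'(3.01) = 662.74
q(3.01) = 521.73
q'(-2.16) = -220.81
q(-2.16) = 124.87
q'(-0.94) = -20.96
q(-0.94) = 7.76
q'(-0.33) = -2.55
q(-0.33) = 2.06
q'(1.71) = 132.90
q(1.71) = 64.03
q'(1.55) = 101.39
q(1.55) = 45.36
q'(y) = 22.4*y^3 + 3.81*y^2 + 5.84*y - 0.23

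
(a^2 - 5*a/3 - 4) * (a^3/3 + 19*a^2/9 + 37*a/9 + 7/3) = a^5/3 + 14*a^4/9 - 20*a^3/27 - 350*a^2/27 - 61*a/3 - 28/3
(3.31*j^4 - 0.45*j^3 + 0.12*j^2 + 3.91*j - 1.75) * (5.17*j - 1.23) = 17.1127*j^5 - 6.3978*j^4 + 1.1739*j^3 + 20.0671*j^2 - 13.8568*j + 2.1525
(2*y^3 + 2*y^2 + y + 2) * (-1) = -2*y^3 - 2*y^2 - y - 2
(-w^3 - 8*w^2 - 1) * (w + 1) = -w^4 - 9*w^3 - 8*w^2 - w - 1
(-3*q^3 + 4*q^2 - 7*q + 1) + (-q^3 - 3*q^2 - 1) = -4*q^3 + q^2 - 7*q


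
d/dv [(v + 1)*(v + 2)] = 2*v + 3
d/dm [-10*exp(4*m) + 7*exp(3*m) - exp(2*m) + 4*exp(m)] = (-40*exp(3*m) + 21*exp(2*m) - 2*exp(m) + 4)*exp(m)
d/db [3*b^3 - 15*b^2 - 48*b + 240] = 9*b^2 - 30*b - 48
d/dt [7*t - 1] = 7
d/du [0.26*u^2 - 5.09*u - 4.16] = 0.52*u - 5.09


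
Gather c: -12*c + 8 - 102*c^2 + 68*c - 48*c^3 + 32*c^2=-48*c^3 - 70*c^2 + 56*c + 8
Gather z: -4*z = -4*z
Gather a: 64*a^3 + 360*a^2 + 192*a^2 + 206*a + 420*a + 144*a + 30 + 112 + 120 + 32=64*a^3 + 552*a^2 + 770*a + 294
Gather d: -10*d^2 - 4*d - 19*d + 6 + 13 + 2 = -10*d^2 - 23*d + 21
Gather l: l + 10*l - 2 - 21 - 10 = 11*l - 33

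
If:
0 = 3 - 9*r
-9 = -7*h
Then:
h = 9/7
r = 1/3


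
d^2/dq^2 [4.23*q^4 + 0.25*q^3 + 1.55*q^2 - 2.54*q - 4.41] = 50.76*q^2 + 1.5*q + 3.1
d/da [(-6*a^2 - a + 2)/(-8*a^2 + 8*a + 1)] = (-56*a^2 + 20*a - 17)/(64*a^4 - 128*a^3 + 48*a^2 + 16*a + 1)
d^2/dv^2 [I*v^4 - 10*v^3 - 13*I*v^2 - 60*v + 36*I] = 12*I*v^2 - 60*v - 26*I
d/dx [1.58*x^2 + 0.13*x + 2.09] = 3.16*x + 0.13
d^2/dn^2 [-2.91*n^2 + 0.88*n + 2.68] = -5.82000000000000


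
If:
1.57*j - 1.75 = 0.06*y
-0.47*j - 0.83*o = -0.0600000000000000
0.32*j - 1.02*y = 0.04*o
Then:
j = 1.13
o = -0.57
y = 0.38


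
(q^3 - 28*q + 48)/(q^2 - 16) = (q^2 + 4*q - 12)/(q + 4)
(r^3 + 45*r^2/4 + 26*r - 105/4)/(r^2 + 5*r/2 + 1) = (4*r^3 + 45*r^2 + 104*r - 105)/(2*(2*r^2 + 5*r + 2))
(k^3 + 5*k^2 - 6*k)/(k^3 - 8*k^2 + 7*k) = (k + 6)/(k - 7)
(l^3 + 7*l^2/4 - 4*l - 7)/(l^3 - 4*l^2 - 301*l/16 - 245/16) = 4*(l^2 - 4)/(4*l^2 - 23*l - 35)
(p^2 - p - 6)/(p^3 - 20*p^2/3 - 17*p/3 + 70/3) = 3*(p - 3)/(3*p^2 - 26*p + 35)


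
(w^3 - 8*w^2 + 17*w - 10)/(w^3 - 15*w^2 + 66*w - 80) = (w - 1)/(w - 8)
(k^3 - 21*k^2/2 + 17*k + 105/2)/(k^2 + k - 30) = (2*k^2 - 11*k - 21)/(2*(k + 6))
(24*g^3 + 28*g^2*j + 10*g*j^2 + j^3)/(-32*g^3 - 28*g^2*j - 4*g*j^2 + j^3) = (-6*g - j)/(8*g - j)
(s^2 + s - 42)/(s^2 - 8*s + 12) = (s + 7)/(s - 2)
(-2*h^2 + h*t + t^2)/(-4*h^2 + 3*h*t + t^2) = (2*h + t)/(4*h + t)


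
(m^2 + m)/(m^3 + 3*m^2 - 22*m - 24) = m/(m^2 + 2*m - 24)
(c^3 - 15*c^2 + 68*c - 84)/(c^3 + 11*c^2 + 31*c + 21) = (c^3 - 15*c^2 + 68*c - 84)/(c^3 + 11*c^2 + 31*c + 21)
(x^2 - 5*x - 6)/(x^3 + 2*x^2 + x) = (x - 6)/(x*(x + 1))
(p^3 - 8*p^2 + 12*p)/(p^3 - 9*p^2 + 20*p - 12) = p/(p - 1)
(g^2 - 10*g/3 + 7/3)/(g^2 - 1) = (g - 7/3)/(g + 1)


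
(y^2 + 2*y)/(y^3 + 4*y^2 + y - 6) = y/(y^2 + 2*y - 3)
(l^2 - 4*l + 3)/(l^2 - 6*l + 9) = (l - 1)/(l - 3)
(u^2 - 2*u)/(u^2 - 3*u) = (u - 2)/(u - 3)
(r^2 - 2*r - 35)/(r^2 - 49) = (r + 5)/(r + 7)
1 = 1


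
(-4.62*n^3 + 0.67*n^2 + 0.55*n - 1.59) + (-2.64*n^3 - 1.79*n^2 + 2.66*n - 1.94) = -7.26*n^3 - 1.12*n^2 + 3.21*n - 3.53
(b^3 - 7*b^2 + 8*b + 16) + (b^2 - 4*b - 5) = b^3 - 6*b^2 + 4*b + 11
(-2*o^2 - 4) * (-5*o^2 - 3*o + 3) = 10*o^4 + 6*o^3 + 14*o^2 + 12*o - 12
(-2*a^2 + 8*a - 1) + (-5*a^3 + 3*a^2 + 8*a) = -5*a^3 + a^2 + 16*a - 1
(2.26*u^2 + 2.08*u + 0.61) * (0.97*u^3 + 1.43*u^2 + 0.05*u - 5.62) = 2.1922*u^5 + 5.2494*u^4 + 3.6791*u^3 - 11.7249*u^2 - 11.6591*u - 3.4282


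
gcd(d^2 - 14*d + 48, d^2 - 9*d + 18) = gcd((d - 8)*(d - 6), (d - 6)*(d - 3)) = d - 6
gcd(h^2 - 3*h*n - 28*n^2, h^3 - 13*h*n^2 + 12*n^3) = h + 4*n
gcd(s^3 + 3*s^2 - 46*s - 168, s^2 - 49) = s - 7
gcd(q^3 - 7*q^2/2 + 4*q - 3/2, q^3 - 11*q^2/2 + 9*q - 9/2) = q^2 - 5*q/2 + 3/2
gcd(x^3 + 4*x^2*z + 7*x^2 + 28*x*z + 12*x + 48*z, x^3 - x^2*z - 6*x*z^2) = 1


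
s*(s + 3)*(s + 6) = s^3 + 9*s^2 + 18*s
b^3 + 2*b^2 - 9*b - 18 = (b - 3)*(b + 2)*(b + 3)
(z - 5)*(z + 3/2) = z^2 - 7*z/2 - 15/2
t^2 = t^2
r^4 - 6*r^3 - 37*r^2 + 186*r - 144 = (r - 8)*(r - 3)*(r - 1)*(r + 6)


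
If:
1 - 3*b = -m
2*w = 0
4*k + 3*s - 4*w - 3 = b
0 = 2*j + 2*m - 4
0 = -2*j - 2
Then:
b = 4/3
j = -1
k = 13/12 - 3*s/4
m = 3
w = 0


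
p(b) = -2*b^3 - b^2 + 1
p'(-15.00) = -1320.00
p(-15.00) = 6526.00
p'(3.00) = -60.00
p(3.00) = -62.00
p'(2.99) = -59.62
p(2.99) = -61.40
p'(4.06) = -107.02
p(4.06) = -149.33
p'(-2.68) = -37.73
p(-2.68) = 32.32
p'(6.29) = -249.96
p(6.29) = -536.28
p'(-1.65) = -13.04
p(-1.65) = 7.26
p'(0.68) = -4.13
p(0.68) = -0.09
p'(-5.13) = -147.64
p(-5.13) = 244.69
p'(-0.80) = -2.24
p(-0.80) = 1.38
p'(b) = -6*b^2 - 2*b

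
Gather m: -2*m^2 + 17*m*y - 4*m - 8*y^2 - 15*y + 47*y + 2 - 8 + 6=-2*m^2 + m*(17*y - 4) - 8*y^2 + 32*y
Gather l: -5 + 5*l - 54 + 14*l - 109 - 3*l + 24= 16*l - 144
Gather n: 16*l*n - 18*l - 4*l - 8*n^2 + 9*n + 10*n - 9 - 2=-22*l - 8*n^2 + n*(16*l + 19) - 11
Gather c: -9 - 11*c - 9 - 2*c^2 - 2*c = -2*c^2 - 13*c - 18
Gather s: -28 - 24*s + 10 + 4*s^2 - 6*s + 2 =4*s^2 - 30*s - 16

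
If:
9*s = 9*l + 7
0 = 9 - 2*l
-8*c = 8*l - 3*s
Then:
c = -121/48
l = 9/2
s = 95/18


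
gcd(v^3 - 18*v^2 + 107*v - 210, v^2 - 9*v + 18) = v - 6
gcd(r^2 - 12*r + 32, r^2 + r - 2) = 1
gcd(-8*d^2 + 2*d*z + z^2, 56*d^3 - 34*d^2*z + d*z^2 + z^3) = -2*d + z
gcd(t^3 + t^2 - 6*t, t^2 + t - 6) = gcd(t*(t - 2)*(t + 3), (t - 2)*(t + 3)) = t^2 + t - 6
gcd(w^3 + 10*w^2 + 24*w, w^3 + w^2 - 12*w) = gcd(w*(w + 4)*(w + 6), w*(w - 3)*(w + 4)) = w^2 + 4*w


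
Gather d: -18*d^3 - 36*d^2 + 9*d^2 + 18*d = -18*d^3 - 27*d^2 + 18*d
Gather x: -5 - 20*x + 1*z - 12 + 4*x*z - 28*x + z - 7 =x*(4*z - 48) + 2*z - 24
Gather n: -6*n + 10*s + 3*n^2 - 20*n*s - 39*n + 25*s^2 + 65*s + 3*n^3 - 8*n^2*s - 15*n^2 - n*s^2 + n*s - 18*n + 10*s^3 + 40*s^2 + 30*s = 3*n^3 + n^2*(-8*s - 12) + n*(-s^2 - 19*s - 63) + 10*s^3 + 65*s^2 + 105*s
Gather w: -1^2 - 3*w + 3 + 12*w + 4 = 9*w + 6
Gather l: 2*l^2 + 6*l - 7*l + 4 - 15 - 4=2*l^2 - l - 15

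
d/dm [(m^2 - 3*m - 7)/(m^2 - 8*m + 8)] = 5*(-m^2 + 6*m - 16)/(m^4 - 16*m^3 + 80*m^2 - 128*m + 64)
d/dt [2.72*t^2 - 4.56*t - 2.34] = 5.44*t - 4.56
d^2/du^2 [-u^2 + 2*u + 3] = -2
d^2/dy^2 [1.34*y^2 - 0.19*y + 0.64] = 2.68000000000000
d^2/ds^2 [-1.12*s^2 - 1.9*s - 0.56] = -2.24000000000000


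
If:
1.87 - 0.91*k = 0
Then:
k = 2.05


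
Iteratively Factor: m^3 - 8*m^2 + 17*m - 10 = (m - 1)*(m^2 - 7*m + 10) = (m - 2)*(m - 1)*(m - 5)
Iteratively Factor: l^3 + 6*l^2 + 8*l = (l + 4)*(l^2 + 2*l) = l*(l + 4)*(l + 2)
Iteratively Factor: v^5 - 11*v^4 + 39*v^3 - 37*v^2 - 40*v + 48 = (v - 4)*(v^4 - 7*v^3 + 11*v^2 + 7*v - 12) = (v - 4)*(v - 1)*(v^3 - 6*v^2 + 5*v + 12) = (v - 4)*(v - 1)*(v + 1)*(v^2 - 7*v + 12) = (v - 4)*(v - 3)*(v - 1)*(v + 1)*(v - 4)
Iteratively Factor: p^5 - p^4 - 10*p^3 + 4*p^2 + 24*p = (p - 2)*(p^4 + p^3 - 8*p^2 - 12*p) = (p - 2)*(p + 2)*(p^3 - p^2 - 6*p) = (p - 2)*(p + 2)^2*(p^2 - 3*p) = (p - 3)*(p - 2)*(p + 2)^2*(p)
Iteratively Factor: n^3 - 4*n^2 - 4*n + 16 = (n - 2)*(n^2 - 2*n - 8) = (n - 2)*(n + 2)*(n - 4)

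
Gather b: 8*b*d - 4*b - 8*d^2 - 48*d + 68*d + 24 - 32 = b*(8*d - 4) - 8*d^2 + 20*d - 8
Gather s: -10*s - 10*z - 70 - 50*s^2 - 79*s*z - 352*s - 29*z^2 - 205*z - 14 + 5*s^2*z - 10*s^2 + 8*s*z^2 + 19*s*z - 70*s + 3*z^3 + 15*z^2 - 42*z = s^2*(5*z - 60) + s*(8*z^2 - 60*z - 432) + 3*z^3 - 14*z^2 - 257*z - 84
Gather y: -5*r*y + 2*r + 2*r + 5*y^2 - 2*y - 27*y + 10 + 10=4*r + 5*y^2 + y*(-5*r - 29) + 20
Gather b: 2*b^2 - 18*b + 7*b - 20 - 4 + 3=2*b^2 - 11*b - 21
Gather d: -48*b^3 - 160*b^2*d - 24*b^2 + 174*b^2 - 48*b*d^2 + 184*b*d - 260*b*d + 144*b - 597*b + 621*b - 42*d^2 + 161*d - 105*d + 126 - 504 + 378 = -48*b^3 + 150*b^2 + 168*b + d^2*(-48*b - 42) + d*(-160*b^2 - 76*b + 56)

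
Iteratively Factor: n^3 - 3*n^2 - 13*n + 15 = (n - 5)*(n^2 + 2*n - 3) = (n - 5)*(n - 1)*(n + 3)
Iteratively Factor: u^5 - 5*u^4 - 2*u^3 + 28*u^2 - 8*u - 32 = (u - 4)*(u^4 - u^3 - 6*u^2 + 4*u + 8) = (u - 4)*(u - 2)*(u^3 + u^2 - 4*u - 4) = (u - 4)*(u - 2)*(u + 1)*(u^2 - 4) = (u - 4)*(u - 2)*(u + 1)*(u + 2)*(u - 2)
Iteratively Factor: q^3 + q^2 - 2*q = (q - 1)*(q^2 + 2*q) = q*(q - 1)*(q + 2)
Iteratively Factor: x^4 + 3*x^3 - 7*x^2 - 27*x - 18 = (x + 1)*(x^3 + 2*x^2 - 9*x - 18) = (x - 3)*(x + 1)*(x^2 + 5*x + 6) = (x - 3)*(x + 1)*(x + 2)*(x + 3)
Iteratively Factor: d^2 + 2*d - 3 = (d - 1)*(d + 3)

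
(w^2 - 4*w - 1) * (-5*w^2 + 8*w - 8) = -5*w^4 + 28*w^3 - 35*w^2 + 24*w + 8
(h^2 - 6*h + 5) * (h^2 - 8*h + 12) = h^4 - 14*h^3 + 65*h^2 - 112*h + 60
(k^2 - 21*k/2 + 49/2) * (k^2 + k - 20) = k^4 - 19*k^3/2 - 6*k^2 + 469*k/2 - 490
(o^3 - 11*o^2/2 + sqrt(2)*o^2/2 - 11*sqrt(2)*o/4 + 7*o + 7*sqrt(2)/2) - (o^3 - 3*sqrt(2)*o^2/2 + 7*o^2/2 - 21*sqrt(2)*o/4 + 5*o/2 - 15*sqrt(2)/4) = -9*o^2 + 2*sqrt(2)*o^2 + 5*sqrt(2)*o/2 + 9*o/2 + 29*sqrt(2)/4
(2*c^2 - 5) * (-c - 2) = -2*c^3 - 4*c^2 + 5*c + 10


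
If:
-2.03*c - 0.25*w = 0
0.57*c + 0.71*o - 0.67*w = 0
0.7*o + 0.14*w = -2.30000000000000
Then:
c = 0.33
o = -2.76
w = -2.64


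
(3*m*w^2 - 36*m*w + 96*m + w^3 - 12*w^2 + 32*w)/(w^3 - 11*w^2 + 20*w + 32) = (3*m + w)/(w + 1)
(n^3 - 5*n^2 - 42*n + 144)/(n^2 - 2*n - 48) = n - 3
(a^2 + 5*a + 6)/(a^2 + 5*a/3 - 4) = 3*(a + 2)/(3*a - 4)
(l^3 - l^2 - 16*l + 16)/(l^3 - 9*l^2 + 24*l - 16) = (l + 4)/(l - 4)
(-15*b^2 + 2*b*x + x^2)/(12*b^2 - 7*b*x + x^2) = (5*b + x)/(-4*b + x)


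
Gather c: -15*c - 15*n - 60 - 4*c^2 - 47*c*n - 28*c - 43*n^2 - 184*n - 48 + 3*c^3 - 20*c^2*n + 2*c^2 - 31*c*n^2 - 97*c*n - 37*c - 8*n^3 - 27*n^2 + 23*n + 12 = 3*c^3 + c^2*(-20*n - 2) + c*(-31*n^2 - 144*n - 80) - 8*n^3 - 70*n^2 - 176*n - 96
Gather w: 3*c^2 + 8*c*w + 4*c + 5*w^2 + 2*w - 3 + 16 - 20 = 3*c^2 + 4*c + 5*w^2 + w*(8*c + 2) - 7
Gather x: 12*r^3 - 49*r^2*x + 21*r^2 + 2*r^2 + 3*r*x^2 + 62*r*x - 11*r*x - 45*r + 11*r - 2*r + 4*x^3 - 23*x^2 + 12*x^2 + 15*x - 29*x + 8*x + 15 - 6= 12*r^3 + 23*r^2 - 36*r + 4*x^3 + x^2*(3*r - 11) + x*(-49*r^2 + 51*r - 6) + 9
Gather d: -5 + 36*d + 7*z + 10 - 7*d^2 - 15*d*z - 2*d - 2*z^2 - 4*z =-7*d^2 + d*(34 - 15*z) - 2*z^2 + 3*z + 5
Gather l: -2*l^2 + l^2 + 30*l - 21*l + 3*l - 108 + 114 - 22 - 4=-l^2 + 12*l - 20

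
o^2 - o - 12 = (o - 4)*(o + 3)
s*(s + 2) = s^2 + 2*s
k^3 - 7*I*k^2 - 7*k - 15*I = (k - 5*I)*(k - 3*I)*(k + I)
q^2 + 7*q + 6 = (q + 1)*(q + 6)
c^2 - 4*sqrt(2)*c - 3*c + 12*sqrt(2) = (c - 3)*(c - 4*sqrt(2))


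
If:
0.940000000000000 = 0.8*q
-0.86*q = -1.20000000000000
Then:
No Solution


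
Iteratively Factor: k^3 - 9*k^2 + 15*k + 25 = (k - 5)*(k^2 - 4*k - 5) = (k - 5)^2*(k + 1)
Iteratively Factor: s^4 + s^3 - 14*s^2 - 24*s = (s + 3)*(s^3 - 2*s^2 - 8*s) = (s + 2)*(s + 3)*(s^2 - 4*s) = (s - 4)*(s + 2)*(s + 3)*(s)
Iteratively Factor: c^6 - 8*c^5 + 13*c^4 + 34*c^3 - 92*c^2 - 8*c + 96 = (c - 2)*(c^5 - 6*c^4 + c^3 + 36*c^2 - 20*c - 48) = (c - 2)*(c + 1)*(c^4 - 7*c^3 + 8*c^2 + 28*c - 48) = (c - 3)*(c - 2)*(c + 1)*(c^3 - 4*c^2 - 4*c + 16) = (c - 4)*(c - 3)*(c - 2)*(c + 1)*(c^2 - 4) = (c - 4)*(c - 3)*(c - 2)*(c + 1)*(c + 2)*(c - 2)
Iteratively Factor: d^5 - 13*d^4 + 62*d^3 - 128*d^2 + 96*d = (d - 3)*(d^4 - 10*d^3 + 32*d^2 - 32*d) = (d - 4)*(d - 3)*(d^3 - 6*d^2 + 8*d) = (d - 4)*(d - 3)*(d - 2)*(d^2 - 4*d) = d*(d - 4)*(d - 3)*(d - 2)*(d - 4)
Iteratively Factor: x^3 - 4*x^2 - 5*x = (x - 5)*(x^2 + x) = x*(x - 5)*(x + 1)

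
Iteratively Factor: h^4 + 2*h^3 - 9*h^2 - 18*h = (h + 2)*(h^3 - 9*h) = (h + 2)*(h + 3)*(h^2 - 3*h) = h*(h + 2)*(h + 3)*(h - 3)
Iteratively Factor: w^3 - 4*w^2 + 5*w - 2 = (w - 1)*(w^2 - 3*w + 2) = (w - 1)^2*(w - 2)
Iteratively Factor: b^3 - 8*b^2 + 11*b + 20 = (b + 1)*(b^2 - 9*b + 20) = (b - 5)*(b + 1)*(b - 4)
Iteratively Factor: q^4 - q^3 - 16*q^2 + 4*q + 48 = (q - 2)*(q^3 + q^2 - 14*q - 24) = (q - 2)*(q + 2)*(q^2 - q - 12) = (q - 2)*(q + 2)*(q + 3)*(q - 4)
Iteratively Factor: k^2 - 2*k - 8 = (k - 4)*(k + 2)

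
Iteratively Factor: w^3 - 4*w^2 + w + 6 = (w + 1)*(w^2 - 5*w + 6) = (w - 2)*(w + 1)*(w - 3)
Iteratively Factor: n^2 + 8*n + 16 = (n + 4)*(n + 4)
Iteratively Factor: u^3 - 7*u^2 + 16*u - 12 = (u - 2)*(u^2 - 5*u + 6) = (u - 2)^2*(u - 3)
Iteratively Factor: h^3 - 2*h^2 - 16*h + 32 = (h - 2)*(h^2 - 16) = (h - 2)*(h + 4)*(h - 4)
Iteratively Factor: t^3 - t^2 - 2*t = (t)*(t^2 - t - 2) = t*(t + 1)*(t - 2)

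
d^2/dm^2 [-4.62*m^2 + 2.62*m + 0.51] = -9.24000000000000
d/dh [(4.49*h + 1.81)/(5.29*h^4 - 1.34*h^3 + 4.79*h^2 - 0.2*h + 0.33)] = (-71.2563*h^4 - 26.2664*h^3 - 14.2309*h^2 - 17.3398*h + 1.8437)/(27.9841*h^8 - 14.1772*h^7 + 52.4738*h^6 - 14.9532*h^5 + 26.9715*h^4 - 2.8004*h^3 + 3.2014*h^2 - 0.132*h + 0.1089)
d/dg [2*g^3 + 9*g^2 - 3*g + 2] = 6*g^2 + 18*g - 3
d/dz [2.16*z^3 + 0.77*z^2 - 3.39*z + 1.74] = 6.48*z^2 + 1.54*z - 3.39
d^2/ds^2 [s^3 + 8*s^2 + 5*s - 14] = 6*s + 16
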